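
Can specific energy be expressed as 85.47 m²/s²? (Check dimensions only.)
Yes

specific energy has SI base units: m^2 / s^2
m²/s² reduces to the same SI base units, so it is a valid unit for specific energy.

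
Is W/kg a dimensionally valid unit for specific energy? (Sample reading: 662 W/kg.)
No

specific energy has SI base units: m^2 / s^2
W/kg does NOT reduce to m^2 / s^2; a valid unit for specific energy would be e.g. J/kg.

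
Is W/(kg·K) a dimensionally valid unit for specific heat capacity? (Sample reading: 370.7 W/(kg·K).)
No

specific heat capacity has SI base units: m^2 / (s^2 * K)
W/(kg·K) does NOT reduce to m^2 / (s^2 * K); a valid unit for specific heat capacity would be e.g. J/(kg·K).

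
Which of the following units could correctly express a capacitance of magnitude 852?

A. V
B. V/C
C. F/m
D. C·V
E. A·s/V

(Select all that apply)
E

capacitance has SI base units: A^2 * s^4 / (kg * m^2)

Checking each option against A^2 * s^4 / (kg * m^2):
  A. V: ✗ does not match
  B. V/C: ✗ does not match
  C. F/m: ✗ does not match
  D. C·V: ✗ does not match
  E. A·s/V: ✓ matches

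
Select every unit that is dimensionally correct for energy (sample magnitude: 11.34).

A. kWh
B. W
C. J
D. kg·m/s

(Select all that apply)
A, C

energy has SI base units: kg * m^2 / s^2

Checking each option against kg * m^2 / s^2:
  A. kWh: ✓ matches
  B. W: ✗ does not match
  C. J: ✓ matches
  D. kg·m/s: ✗ does not match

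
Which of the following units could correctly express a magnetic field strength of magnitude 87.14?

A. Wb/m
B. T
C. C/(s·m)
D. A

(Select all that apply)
C

magnetic field strength has SI base units: A / m

Checking each option against A / m:
  A. Wb/m: ✗ does not match
  B. T: ✗ does not match
  C. C/(s·m): ✓ matches
  D. A: ✗ does not match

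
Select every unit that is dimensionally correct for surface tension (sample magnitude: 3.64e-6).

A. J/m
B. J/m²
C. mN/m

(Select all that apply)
B, C

surface tension has SI base units: kg / s^2

Checking each option against kg / s^2:
  A. J/m: ✗ does not match
  B. J/m²: ✓ matches
  C. mN/m: ✓ matches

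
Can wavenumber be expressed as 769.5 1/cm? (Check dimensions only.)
Yes

wavenumber has SI base units: 1 / m
1/cm reduces to the same SI base units, so it is a valid unit for wavenumber.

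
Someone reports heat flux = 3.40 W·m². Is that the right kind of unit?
No

heat flux has SI base units: kg / s^3
W·m² does NOT reduce to kg / s^3; a valid unit for heat flux would be e.g. W/m².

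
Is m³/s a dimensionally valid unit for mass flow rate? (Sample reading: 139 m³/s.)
No

mass flow rate has SI base units: kg / s
m³/s does NOT reduce to kg / s; a valid unit for mass flow rate would be e.g. kg/s.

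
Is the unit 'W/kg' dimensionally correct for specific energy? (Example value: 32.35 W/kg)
No

specific energy has SI base units: m^2 / s^2
W/kg does NOT reduce to m^2 / s^2; a valid unit for specific energy would be e.g. J/kg.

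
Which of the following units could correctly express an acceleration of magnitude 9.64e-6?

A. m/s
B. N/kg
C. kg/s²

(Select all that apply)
B

acceleration has SI base units: m / s^2

Checking each option against m / s^2:
  A. m/s: ✗ does not match
  B. N/kg: ✓ matches
  C. kg/s²: ✗ does not match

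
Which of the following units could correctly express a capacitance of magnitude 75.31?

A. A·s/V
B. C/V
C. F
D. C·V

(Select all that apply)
A, B, C

capacitance has SI base units: A^2 * s^4 / (kg * m^2)

Checking each option against A^2 * s^4 / (kg * m^2):
  A. A·s/V: ✓ matches
  B. C/V: ✓ matches
  C. F: ✓ matches
  D. C·V: ✗ does not match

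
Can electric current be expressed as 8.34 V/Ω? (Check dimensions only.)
Yes

electric current has SI base units: A
V/Ω reduces to the same SI base units, so it is a valid unit for electric current.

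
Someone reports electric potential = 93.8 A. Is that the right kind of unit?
No

electric potential has SI base units: kg * m^2 / (A * s^3)
A does NOT reduce to kg * m^2 / (A * s^3); a valid unit for electric potential would be e.g. V.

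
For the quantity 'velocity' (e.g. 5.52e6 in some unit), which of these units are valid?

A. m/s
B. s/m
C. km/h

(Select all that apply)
A, C

velocity has SI base units: m / s

Checking each option against m / s:
  A. m/s: ✓ matches
  B. s/m: ✗ does not match
  C. km/h: ✓ matches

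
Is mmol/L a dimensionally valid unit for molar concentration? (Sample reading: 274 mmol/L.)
Yes

molar concentration has SI base units: mol / m^3
mmol/L reduces to the same SI base units, so it is a valid unit for molar concentration.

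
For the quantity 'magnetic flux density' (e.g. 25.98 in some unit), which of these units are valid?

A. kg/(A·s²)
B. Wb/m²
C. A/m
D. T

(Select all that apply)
A, B, D

magnetic flux density has SI base units: kg / (A * s^2)

Checking each option against kg / (A * s^2):
  A. kg/(A·s²): ✓ matches
  B. Wb/m²: ✓ matches
  C. A/m: ✗ does not match
  D. T: ✓ matches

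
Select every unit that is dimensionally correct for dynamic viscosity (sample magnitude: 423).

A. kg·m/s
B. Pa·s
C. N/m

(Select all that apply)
B

dynamic viscosity has SI base units: kg / (m * s)

Checking each option against kg / (m * s):
  A. kg·m/s: ✗ does not match
  B. Pa·s: ✓ matches
  C. N/m: ✗ does not match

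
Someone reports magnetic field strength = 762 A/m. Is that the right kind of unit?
Yes

magnetic field strength has SI base units: A / m
A/m reduces to the same SI base units, so it is a valid unit for magnetic field strength.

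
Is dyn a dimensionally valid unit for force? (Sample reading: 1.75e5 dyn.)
Yes

force has SI base units: kg * m / s^2
dyn reduces to the same SI base units, so it is a valid unit for force.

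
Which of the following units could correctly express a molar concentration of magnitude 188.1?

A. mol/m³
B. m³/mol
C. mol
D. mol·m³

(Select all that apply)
A

molar concentration has SI base units: mol / m^3

Checking each option against mol / m^3:
  A. mol/m³: ✓ matches
  B. m³/mol: ✗ does not match
  C. mol: ✗ does not match
  D. mol·m³: ✗ does not match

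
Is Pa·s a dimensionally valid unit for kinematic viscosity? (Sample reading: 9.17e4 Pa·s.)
No

kinematic viscosity has SI base units: m^2 / s
Pa·s does NOT reduce to m^2 / s; a valid unit for kinematic viscosity would be e.g. m²/s.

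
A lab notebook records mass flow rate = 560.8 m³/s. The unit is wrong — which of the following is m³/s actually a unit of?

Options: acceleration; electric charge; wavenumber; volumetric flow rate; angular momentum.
volumetric flow rate

mass flow rate should have units dimensionally equivalent to kg / s (e.g. kg/s).
The given unit 'm³/s' reduces to m^3 / s. Of the listed options, that is the dimensionality of volumetric flow rate.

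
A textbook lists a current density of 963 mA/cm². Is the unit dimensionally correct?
Yes

current density has SI base units: A / m^2
mA/cm² reduces to the same SI base units, so it is a valid unit for current density.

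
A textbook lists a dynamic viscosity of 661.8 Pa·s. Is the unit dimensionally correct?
Yes

dynamic viscosity has SI base units: kg / (m * s)
Pa·s reduces to the same SI base units, so it is a valid unit for dynamic viscosity.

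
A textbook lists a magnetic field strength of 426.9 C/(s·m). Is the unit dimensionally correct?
Yes

magnetic field strength has SI base units: A / m
C/(s·m) reduces to the same SI base units, so it is a valid unit for magnetic field strength.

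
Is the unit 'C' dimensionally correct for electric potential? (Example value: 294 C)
No

electric potential has SI base units: kg * m^2 / (A * s^3)
C does NOT reduce to kg * m^2 / (A * s^3); a valid unit for electric potential would be e.g. V.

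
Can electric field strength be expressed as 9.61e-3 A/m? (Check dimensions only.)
No

electric field strength has SI base units: kg * m / (A * s^3)
A/m does NOT reduce to kg * m / (A * s^3); a valid unit for electric field strength would be e.g. V/m.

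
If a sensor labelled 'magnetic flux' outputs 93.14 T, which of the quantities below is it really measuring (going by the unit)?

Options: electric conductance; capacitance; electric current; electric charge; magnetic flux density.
magnetic flux density

magnetic flux should have units dimensionally equivalent to kg * m^2 / (A * s^2) (e.g. Wb).
The given unit 'T' reduces to kg / (A * s^2). Of the listed options, that is the dimensionality of magnetic flux density.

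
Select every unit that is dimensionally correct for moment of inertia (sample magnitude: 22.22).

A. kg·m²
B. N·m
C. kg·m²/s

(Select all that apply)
A

moment of inertia has SI base units: kg * m^2

Checking each option against kg * m^2:
  A. kg·m²: ✓ matches
  B. N·m: ✗ does not match
  C. kg·m²/s: ✗ does not match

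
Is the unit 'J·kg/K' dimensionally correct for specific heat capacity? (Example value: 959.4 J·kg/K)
No

specific heat capacity has SI base units: m^2 / (s^2 * K)
J·kg/K does NOT reduce to m^2 / (s^2 * K); a valid unit for specific heat capacity would be e.g. J/(kg·K).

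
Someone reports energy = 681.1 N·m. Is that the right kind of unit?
Yes

energy has SI base units: kg * m^2 / s^2
N·m reduces to the same SI base units, so it is a valid unit for energy.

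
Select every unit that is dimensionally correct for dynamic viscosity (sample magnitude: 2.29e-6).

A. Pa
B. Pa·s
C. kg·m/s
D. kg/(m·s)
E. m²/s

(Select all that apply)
B, D

dynamic viscosity has SI base units: kg / (m * s)

Checking each option against kg / (m * s):
  A. Pa: ✗ does not match
  B. Pa·s: ✓ matches
  C. kg·m/s: ✗ does not match
  D. kg/(m·s): ✓ matches
  E. m²/s: ✗ does not match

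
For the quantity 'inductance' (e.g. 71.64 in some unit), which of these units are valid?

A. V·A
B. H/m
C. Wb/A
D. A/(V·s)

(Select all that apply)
C

inductance has SI base units: kg * m^2 / (A^2 * s^2)

Checking each option against kg * m^2 / (A^2 * s^2):
  A. V·A: ✗ does not match
  B. H/m: ✗ does not match
  C. Wb/A: ✓ matches
  D. A/(V·s): ✗ does not match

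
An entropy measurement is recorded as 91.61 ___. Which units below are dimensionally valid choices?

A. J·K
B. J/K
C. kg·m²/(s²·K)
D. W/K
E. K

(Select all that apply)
B, C

entropy has SI base units: kg * m^2 / (s^2 * K)

Checking each option against kg * m^2 / (s^2 * K):
  A. J·K: ✗ does not match
  B. J/K: ✓ matches
  C. kg·m²/(s²·K): ✓ matches
  D. W/K: ✗ does not match
  E. K: ✗ does not match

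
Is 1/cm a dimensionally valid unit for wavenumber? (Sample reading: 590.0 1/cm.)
Yes

wavenumber has SI base units: 1 / m
1/cm reduces to the same SI base units, so it is a valid unit for wavenumber.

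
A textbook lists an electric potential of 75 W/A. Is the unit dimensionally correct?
Yes

electric potential has SI base units: kg * m^2 / (A * s^3)
W/A reduces to the same SI base units, so it is a valid unit for electric potential.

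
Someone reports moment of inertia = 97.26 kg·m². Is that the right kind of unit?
Yes

moment of inertia has SI base units: kg * m^2
kg·m² reduces to the same SI base units, so it is a valid unit for moment of inertia.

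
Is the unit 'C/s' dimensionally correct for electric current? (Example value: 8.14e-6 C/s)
Yes

electric current has SI base units: A
C/s reduces to the same SI base units, so it is a valid unit for electric current.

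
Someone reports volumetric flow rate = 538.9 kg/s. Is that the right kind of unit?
No

volumetric flow rate has SI base units: m^3 / s
kg/s does NOT reduce to m^3 / s; a valid unit for volumetric flow rate would be e.g. m³/s.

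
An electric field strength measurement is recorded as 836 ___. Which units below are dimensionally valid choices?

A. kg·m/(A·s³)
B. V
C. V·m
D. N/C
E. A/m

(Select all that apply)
A, D

electric field strength has SI base units: kg * m / (A * s^3)

Checking each option against kg * m / (A * s^3):
  A. kg·m/(A·s³): ✓ matches
  B. V: ✗ does not match
  C. V·m: ✗ does not match
  D. N/C: ✓ matches
  E. A/m: ✗ does not match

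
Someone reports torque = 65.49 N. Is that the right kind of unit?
No

torque has SI base units: kg * m^2 / s^2
N does NOT reduce to kg * m^2 / s^2; a valid unit for torque would be e.g. N·m.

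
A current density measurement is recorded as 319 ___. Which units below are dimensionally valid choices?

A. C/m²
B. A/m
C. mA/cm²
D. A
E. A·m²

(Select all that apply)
C

current density has SI base units: A / m^2

Checking each option against A / m^2:
  A. C/m²: ✗ does not match
  B. A/m: ✗ does not match
  C. mA/cm²: ✓ matches
  D. A: ✗ does not match
  E. A·m²: ✗ does not match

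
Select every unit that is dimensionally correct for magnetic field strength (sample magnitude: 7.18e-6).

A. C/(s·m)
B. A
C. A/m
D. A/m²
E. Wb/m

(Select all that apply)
A, C

magnetic field strength has SI base units: A / m

Checking each option against A / m:
  A. C/(s·m): ✓ matches
  B. A: ✗ does not match
  C. A/m: ✓ matches
  D. A/m²: ✗ does not match
  E. Wb/m: ✗ does not match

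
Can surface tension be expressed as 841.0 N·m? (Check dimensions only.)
No

surface tension has SI base units: kg / s^2
N·m does NOT reduce to kg / s^2; a valid unit for surface tension would be e.g. N/m.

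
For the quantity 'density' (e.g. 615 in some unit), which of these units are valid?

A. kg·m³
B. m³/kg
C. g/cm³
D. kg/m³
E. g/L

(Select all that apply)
C, D, E

density has SI base units: kg / m^3

Checking each option against kg / m^3:
  A. kg·m³: ✗ does not match
  B. m³/kg: ✗ does not match
  C. g/cm³: ✓ matches
  D. kg/m³: ✓ matches
  E. g/L: ✓ matches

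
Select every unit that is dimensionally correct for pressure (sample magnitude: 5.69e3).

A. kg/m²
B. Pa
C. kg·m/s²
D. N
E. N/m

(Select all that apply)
B

pressure has SI base units: kg / (m * s^2)

Checking each option against kg / (m * s^2):
  A. kg/m²: ✗ does not match
  B. Pa: ✓ matches
  C. kg·m/s²: ✗ does not match
  D. N: ✗ does not match
  E. N/m: ✗ does not match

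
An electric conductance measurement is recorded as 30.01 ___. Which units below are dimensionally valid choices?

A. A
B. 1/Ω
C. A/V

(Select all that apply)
B, C

electric conductance has SI base units: A^2 * s^3 / (kg * m^2)

Checking each option against A^2 * s^3 / (kg * m^2):
  A. A: ✗ does not match
  B. 1/Ω: ✓ matches
  C. A/V: ✓ matches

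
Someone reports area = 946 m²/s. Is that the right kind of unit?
No

area has SI base units: m^2
m²/s does NOT reduce to m^2; a valid unit for area would be e.g. m².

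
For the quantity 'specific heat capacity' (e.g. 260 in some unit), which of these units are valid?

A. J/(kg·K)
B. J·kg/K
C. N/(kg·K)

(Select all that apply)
A

specific heat capacity has SI base units: m^2 / (s^2 * K)

Checking each option against m^2 / (s^2 * K):
  A. J/(kg·K): ✓ matches
  B. J·kg/K: ✗ does not match
  C. N/(kg·K): ✗ does not match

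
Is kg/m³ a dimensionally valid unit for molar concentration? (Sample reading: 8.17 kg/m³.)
No

molar concentration has SI base units: mol / m^3
kg/m³ does NOT reduce to mol / m^3; a valid unit for molar concentration would be e.g. mol/m³.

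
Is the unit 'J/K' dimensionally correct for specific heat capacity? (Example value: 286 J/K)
No

specific heat capacity has SI base units: m^2 / (s^2 * K)
J/K does NOT reduce to m^2 / (s^2 * K); a valid unit for specific heat capacity would be e.g. J/(kg·K).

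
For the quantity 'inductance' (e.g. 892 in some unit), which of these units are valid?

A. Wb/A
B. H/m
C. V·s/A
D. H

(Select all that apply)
A, C, D

inductance has SI base units: kg * m^2 / (A^2 * s^2)

Checking each option against kg * m^2 / (A^2 * s^2):
  A. Wb/A: ✓ matches
  B. H/m: ✗ does not match
  C. V·s/A: ✓ matches
  D. H: ✓ matches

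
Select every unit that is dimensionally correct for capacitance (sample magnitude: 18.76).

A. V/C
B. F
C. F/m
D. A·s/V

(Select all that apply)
B, D

capacitance has SI base units: A^2 * s^4 / (kg * m^2)

Checking each option against A^2 * s^4 / (kg * m^2):
  A. V/C: ✗ does not match
  B. F: ✓ matches
  C. F/m: ✗ does not match
  D. A·s/V: ✓ matches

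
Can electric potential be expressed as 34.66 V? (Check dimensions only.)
Yes

electric potential has SI base units: kg * m^2 / (A * s^3)
V reduces to the same SI base units, so it is a valid unit for electric potential.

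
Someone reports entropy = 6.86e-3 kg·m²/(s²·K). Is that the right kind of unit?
Yes

entropy has SI base units: kg * m^2 / (s^2 * K)
kg·m²/(s²·K) reduces to the same SI base units, so it is a valid unit for entropy.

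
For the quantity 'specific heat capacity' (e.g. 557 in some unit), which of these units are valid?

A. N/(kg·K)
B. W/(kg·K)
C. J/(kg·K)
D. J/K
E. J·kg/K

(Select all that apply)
C

specific heat capacity has SI base units: m^2 / (s^2 * K)

Checking each option against m^2 / (s^2 * K):
  A. N/(kg·K): ✗ does not match
  B. W/(kg·K): ✗ does not match
  C. J/(kg·K): ✓ matches
  D. J/K: ✗ does not match
  E. J·kg/K: ✗ does not match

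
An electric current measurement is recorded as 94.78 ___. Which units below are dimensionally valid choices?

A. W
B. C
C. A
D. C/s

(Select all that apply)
C, D

electric current has SI base units: A

Checking each option against A:
  A. W: ✗ does not match
  B. C: ✗ does not match
  C. A: ✓ matches
  D. C/s: ✓ matches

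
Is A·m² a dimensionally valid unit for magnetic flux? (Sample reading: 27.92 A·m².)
No

magnetic flux has SI base units: kg * m^2 / (A * s^2)
A·m² does NOT reduce to kg * m^2 / (A * s^2); a valid unit for magnetic flux would be e.g. Wb.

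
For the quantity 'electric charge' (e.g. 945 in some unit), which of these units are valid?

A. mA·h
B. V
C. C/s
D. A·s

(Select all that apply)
A, D

electric charge has SI base units: A * s

Checking each option against A * s:
  A. mA·h: ✓ matches
  B. V: ✗ does not match
  C. C/s: ✗ does not match
  D. A·s: ✓ matches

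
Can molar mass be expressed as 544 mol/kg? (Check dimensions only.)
No

molar mass has SI base units: kg / mol
mol/kg does NOT reduce to kg / mol; a valid unit for molar mass would be e.g. kg/mol.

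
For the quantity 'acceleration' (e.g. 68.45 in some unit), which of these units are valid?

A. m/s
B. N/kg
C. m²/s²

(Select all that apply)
B

acceleration has SI base units: m / s^2

Checking each option against m / s^2:
  A. m/s: ✗ does not match
  B. N/kg: ✓ matches
  C. m²/s²: ✗ does not match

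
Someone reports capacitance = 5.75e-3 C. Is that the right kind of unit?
No

capacitance has SI base units: A^2 * s^4 / (kg * m^2)
C does NOT reduce to A^2 * s^4 / (kg * m^2); a valid unit for capacitance would be e.g. F.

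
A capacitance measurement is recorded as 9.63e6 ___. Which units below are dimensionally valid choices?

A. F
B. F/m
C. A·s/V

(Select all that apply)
A, C

capacitance has SI base units: A^2 * s^4 / (kg * m^2)

Checking each option against A^2 * s^4 / (kg * m^2):
  A. F: ✓ matches
  B. F/m: ✗ does not match
  C. A·s/V: ✓ matches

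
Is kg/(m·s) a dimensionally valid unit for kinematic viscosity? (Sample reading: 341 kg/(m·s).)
No

kinematic viscosity has SI base units: m^2 / s
kg/(m·s) does NOT reduce to m^2 / s; a valid unit for kinematic viscosity would be e.g. m²/s.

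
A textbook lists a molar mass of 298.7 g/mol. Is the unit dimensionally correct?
Yes

molar mass has SI base units: kg / mol
g/mol reduces to the same SI base units, so it is a valid unit for molar mass.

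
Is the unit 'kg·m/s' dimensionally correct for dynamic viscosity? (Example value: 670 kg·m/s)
No

dynamic viscosity has SI base units: kg / (m * s)
kg·m/s does NOT reduce to kg / (m * s); a valid unit for dynamic viscosity would be e.g. Pa·s.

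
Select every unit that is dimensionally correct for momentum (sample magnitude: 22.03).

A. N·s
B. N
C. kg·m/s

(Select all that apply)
A, C

momentum has SI base units: kg * m / s

Checking each option against kg * m / s:
  A. N·s: ✓ matches
  B. N: ✗ does not match
  C. kg·m/s: ✓ matches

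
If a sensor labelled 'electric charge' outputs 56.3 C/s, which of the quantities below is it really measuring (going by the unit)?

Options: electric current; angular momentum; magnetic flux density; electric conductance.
electric current

electric charge should have units dimensionally equivalent to A * s (e.g. C).
The given unit 'C/s' reduces to A. Of the listed options, that is the dimensionality of electric current.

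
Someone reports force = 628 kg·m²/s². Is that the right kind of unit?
No

force has SI base units: kg * m / s^2
kg·m²/s² does NOT reduce to kg * m / s^2; a valid unit for force would be e.g. N.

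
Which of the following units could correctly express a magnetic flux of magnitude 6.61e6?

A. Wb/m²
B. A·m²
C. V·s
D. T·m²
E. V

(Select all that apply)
C, D

magnetic flux has SI base units: kg * m^2 / (A * s^2)

Checking each option against kg * m^2 / (A * s^2):
  A. Wb/m²: ✗ does not match
  B. A·m²: ✗ does not match
  C. V·s: ✓ matches
  D. T·m²: ✓ matches
  E. V: ✗ does not match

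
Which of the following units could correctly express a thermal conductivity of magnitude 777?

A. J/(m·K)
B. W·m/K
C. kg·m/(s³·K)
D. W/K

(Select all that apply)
C

thermal conductivity has SI base units: kg * m / (s^3 * K)

Checking each option against kg * m / (s^3 * K):
  A. J/(m·K): ✗ does not match
  B. W·m/K: ✗ does not match
  C. kg·m/(s³·K): ✓ matches
  D. W/K: ✗ does not match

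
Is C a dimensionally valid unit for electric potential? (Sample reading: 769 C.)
No

electric potential has SI base units: kg * m^2 / (A * s^3)
C does NOT reduce to kg * m^2 / (A * s^3); a valid unit for electric potential would be e.g. V.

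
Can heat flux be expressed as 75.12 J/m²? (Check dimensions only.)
No

heat flux has SI base units: kg / s^3
J/m² does NOT reduce to kg / s^3; a valid unit for heat flux would be e.g. W/m².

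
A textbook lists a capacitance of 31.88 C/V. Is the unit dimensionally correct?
Yes

capacitance has SI base units: A^2 * s^4 / (kg * m^2)
C/V reduces to the same SI base units, so it is a valid unit for capacitance.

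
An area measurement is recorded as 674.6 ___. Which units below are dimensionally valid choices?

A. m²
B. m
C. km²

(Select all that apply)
A, C

area has SI base units: m^2

Checking each option against m^2:
  A. m²: ✓ matches
  B. m: ✗ does not match
  C. km²: ✓ matches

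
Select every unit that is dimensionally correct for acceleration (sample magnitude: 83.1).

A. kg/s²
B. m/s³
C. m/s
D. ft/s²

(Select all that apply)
D

acceleration has SI base units: m / s^2

Checking each option against m / s^2:
  A. kg/s²: ✗ does not match
  B. m/s³: ✗ does not match
  C. m/s: ✗ does not match
  D. ft/s²: ✓ matches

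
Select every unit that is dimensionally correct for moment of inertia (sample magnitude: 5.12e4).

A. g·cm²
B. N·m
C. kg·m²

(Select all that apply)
A, C

moment of inertia has SI base units: kg * m^2

Checking each option against kg * m^2:
  A. g·cm²: ✓ matches
  B. N·m: ✗ does not match
  C. kg·m²: ✓ matches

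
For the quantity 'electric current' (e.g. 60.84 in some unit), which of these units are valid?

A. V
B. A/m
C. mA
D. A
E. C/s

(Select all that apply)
C, D, E

electric current has SI base units: A

Checking each option against A:
  A. V: ✗ does not match
  B. A/m: ✗ does not match
  C. mA: ✓ matches
  D. A: ✓ matches
  E. C/s: ✓ matches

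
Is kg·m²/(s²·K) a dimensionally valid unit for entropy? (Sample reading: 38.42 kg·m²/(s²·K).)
Yes

entropy has SI base units: kg * m^2 / (s^2 * K)
kg·m²/(s²·K) reduces to the same SI base units, so it is a valid unit for entropy.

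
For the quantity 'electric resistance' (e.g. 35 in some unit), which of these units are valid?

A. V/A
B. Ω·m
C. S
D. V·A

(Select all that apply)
A

electric resistance has SI base units: kg * m^2 / (A^2 * s^3)

Checking each option against kg * m^2 / (A^2 * s^3):
  A. V/A: ✓ matches
  B. Ω·m: ✗ does not match
  C. S: ✗ does not match
  D. V·A: ✗ does not match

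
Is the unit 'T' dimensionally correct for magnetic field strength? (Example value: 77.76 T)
No

magnetic field strength has SI base units: A / m
T does NOT reduce to A / m; a valid unit for magnetic field strength would be e.g. A/m.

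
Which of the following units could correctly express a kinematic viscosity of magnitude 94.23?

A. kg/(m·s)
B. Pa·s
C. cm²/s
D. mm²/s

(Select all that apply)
C, D

kinematic viscosity has SI base units: m^2 / s

Checking each option against m^2 / s:
  A. kg/(m·s): ✗ does not match
  B. Pa·s: ✗ does not match
  C. cm²/s: ✓ matches
  D. mm²/s: ✓ matches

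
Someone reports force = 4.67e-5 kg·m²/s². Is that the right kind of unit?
No

force has SI base units: kg * m / s^2
kg·m²/s² does NOT reduce to kg * m / s^2; a valid unit for force would be e.g. N.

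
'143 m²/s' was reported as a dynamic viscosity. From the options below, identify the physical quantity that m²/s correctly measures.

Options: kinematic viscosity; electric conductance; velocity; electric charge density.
kinematic viscosity

dynamic viscosity should have units dimensionally equivalent to kg / (m * s) (e.g. Pa·s).
The given unit 'm²/s' reduces to m^2 / s. Of the listed options, that is the dimensionality of kinematic viscosity.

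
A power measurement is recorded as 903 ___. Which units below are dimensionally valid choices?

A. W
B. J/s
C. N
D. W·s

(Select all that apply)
A, B

power has SI base units: kg * m^2 / s^3

Checking each option against kg * m^2 / s^3:
  A. W: ✓ matches
  B. J/s: ✓ matches
  C. N: ✗ does not match
  D. W·s: ✗ does not match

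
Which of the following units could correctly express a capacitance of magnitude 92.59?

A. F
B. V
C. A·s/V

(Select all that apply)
A, C

capacitance has SI base units: A^2 * s^4 / (kg * m^2)

Checking each option against A^2 * s^4 / (kg * m^2):
  A. F: ✓ matches
  B. V: ✗ does not match
  C. A·s/V: ✓ matches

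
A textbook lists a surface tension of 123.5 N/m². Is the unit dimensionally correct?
No

surface tension has SI base units: kg / s^2
N/m² does NOT reduce to kg / s^2; a valid unit for surface tension would be e.g. N/m.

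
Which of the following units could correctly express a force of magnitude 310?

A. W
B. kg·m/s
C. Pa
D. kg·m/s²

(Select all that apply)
D

force has SI base units: kg * m / s^2

Checking each option against kg * m / s^2:
  A. W: ✗ does not match
  B. kg·m/s: ✗ does not match
  C. Pa: ✗ does not match
  D. kg·m/s²: ✓ matches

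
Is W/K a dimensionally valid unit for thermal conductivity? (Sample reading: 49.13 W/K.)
No

thermal conductivity has SI base units: kg * m / (s^3 * K)
W/K does NOT reduce to kg * m / (s^3 * K); a valid unit for thermal conductivity would be e.g. W/(m·K).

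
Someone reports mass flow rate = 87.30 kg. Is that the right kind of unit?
No

mass flow rate has SI base units: kg / s
kg does NOT reduce to kg / s; a valid unit for mass flow rate would be e.g. kg/s.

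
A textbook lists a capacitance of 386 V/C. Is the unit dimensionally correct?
No

capacitance has SI base units: A^2 * s^4 / (kg * m^2)
V/C does NOT reduce to A^2 * s^4 / (kg * m^2); a valid unit for capacitance would be e.g. F.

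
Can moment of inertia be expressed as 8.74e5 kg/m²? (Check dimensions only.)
No

moment of inertia has SI base units: kg * m^2
kg/m² does NOT reduce to kg * m^2; a valid unit for moment of inertia would be e.g. kg·m².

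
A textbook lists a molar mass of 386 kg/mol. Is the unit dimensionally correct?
Yes

molar mass has SI base units: kg / mol
kg/mol reduces to the same SI base units, so it is a valid unit for molar mass.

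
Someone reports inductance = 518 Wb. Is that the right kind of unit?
No

inductance has SI base units: kg * m^2 / (A^2 * s^2)
Wb does NOT reduce to kg * m^2 / (A^2 * s^2); a valid unit for inductance would be e.g. H.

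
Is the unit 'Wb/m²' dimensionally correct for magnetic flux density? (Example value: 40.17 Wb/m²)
Yes

magnetic flux density has SI base units: kg / (A * s^2)
Wb/m² reduces to the same SI base units, so it is a valid unit for magnetic flux density.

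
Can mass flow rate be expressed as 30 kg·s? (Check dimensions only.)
No

mass flow rate has SI base units: kg / s
kg·s does NOT reduce to kg / s; a valid unit for mass flow rate would be e.g. kg/s.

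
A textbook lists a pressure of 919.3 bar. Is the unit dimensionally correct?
Yes

pressure has SI base units: kg / (m * s^2)
bar reduces to the same SI base units, so it is a valid unit for pressure.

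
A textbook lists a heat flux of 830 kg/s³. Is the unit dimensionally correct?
Yes

heat flux has SI base units: kg / s^3
kg/s³ reduces to the same SI base units, so it is a valid unit for heat flux.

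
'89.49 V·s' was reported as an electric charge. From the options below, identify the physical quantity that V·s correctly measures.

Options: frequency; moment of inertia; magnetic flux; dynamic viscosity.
magnetic flux

electric charge should have units dimensionally equivalent to A * s (e.g. C).
The given unit 'V·s' reduces to kg * m^2 / (A * s^2). Of the listed options, that is the dimensionality of magnetic flux.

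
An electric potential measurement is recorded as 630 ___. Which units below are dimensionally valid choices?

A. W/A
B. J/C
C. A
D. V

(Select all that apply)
A, B, D

electric potential has SI base units: kg * m^2 / (A * s^3)

Checking each option against kg * m^2 / (A * s^3):
  A. W/A: ✓ matches
  B. J/C: ✓ matches
  C. A: ✗ does not match
  D. V: ✓ matches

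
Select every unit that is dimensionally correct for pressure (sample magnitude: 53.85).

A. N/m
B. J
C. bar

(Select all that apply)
C

pressure has SI base units: kg / (m * s^2)

Checking each option against kg / (m * s^2):
  A. N/m: ✗ does not match
  B. J: ✗ does not match
  C. bar: ✓ matches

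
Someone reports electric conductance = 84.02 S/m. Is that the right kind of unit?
No

electric conductance has SI base units: A^2 * s^3 / (kg * m^2)
S/m does NOT reduce to A^2 * s^3 / (kg * m^2); a valid unit for electric conductance would be e.g. S.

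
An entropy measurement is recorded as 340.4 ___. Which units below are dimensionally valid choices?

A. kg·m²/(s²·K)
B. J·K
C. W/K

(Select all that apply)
A

entropy has SI base units: kg * m^2 / (s^2 * K)

Checking each option against kg * m^2 / (s^2 * K):
  A. kg·m²/(s²·K): ✓ matches
  B. J·K: ✗ does not match
  C. W/K: ✗ does not match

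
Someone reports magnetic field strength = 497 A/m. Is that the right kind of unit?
Yes

magnetic field strength has SI base units: A / m
A/m reduces to the same SI base units, so it is a valid unit for magnetic field strength.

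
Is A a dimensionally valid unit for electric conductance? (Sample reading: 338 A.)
No

electric conductance has SI base units: A^2 * s^3 / (kg * m^2)
A does NOT reduce to A^2 * s^3 / (kg * m^2); a valid unit for electric conductance would be e.g. S.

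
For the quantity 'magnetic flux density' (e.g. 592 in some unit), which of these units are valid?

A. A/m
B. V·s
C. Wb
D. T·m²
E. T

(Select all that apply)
E

magnetic flux density has SI base units: kg / (A * s^2)

Checking each option against kg / (A * s^2):
  A. A/m: ✗ does not match
  B. V·s: ✗ does not match
  C. Wb: ✗ does not match
  D. T·m²: ✗ does not match
  E. T: ✓ matches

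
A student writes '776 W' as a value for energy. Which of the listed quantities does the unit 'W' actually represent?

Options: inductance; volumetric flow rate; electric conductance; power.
power

energy should have units dimensionally equivalent to kg * m^2 / s^2 (e.g. J).
The given unit 'W' reduces to kg * m^2 / s^3. Of the listed options, that is the dimensionality of power.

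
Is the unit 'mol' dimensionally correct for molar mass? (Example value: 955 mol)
No

molar mass has SI base units: kg / mol
mol does NOT reduce to kg / mol; a valid unit for molar mass would be e.g. kg/mol.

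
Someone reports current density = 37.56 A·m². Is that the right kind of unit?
No

current density has SI base units: A / m^2
A·m² does NOT reduce to A / m^2; a valid unit for current density would be e.g. A/m².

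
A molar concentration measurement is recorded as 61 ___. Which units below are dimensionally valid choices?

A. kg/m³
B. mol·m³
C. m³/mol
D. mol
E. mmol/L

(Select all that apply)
E

molar concentration has SI base units: mol / m^3

Checking each option against mol / m^3:
  A. kg/m³: ✗ does not match
  B. mol·m³: ✗ does not match
  C. m³/mol: ✗ does not match
  D. mol: ✗ does not match
  E. mmol/L: ✓ matches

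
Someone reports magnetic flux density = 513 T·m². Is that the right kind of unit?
No

magnetic flux density has SI base units: kg / (A * s^2)
T·m² does NOT reduce to kg / (A * s^2); a valid unit for magnetic flux density would be e.g. T.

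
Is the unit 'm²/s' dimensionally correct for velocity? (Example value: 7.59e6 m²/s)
No

velocity has SI base units: m / s
m²/s does NOT reduce to m / s; a valid unit for velocity would be e.g. m/s.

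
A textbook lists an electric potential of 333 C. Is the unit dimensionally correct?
No

electric potential has SI base units: kg * m^2 / (A * s^3)
C does NOT reduce to kg * m^2 / (A * s^3); a valid unit for electric potential would be e.g. V.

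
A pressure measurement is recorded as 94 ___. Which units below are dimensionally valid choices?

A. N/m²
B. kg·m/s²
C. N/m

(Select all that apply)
A

pressure has SI base units: kg / (m * s^2)

Checking each option against kg / (m * s^2):
  A. N/m²: ✓ matches
  B. kg·m/s²: ✗ does not match
  C. N/m: ✗ does not match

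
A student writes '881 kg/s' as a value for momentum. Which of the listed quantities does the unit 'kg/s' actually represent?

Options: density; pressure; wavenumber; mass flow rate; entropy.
mass flow rate

momentum should have units dimensionally equivalent to kg * m / s (e.g. kg·m/s).
The given unit 'kg/s' reduces to kg / s. Of the listed options, that is the dimensionality of mass flow rate.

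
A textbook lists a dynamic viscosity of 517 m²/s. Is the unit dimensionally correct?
No

dynamic viscosity has SI base units: kg / (m * s)
m²/s does NOT reduce to kg / (m * s); a valid unit for dynamic viscosity would be e.g. Pa·s.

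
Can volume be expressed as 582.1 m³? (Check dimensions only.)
Yes

volume has SI base units: m^3
m³ reduces to the same SI base units, so it is a valid unit for volume.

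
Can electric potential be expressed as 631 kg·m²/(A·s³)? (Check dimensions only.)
Yes

electric potential has SI base units: kg * m^2 / (A * s^3)
kg·m²/(A·s³) reduces to the same SI base units, so it is a valid unit for electric potential.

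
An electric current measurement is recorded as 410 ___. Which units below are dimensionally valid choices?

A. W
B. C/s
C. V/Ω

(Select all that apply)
B, C

electric current has SI base units: A

Checking each option against A:
  A. W: ✗ does not match
  B. C/s: ✓ matches
  C. V/Ω: ✓ matches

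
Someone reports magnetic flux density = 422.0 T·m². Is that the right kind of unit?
No

magnetic flux density has SI base units: kg / (A * s^2)
T·m² does NOT reduce to kg / (A * s^2); a valid unit for magnetic flux density would be e.g. T.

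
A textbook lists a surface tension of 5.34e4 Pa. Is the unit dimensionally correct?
No

surface tension has SI base units: kg / s^2
Pa does NOT reduce to kg / s^2; a valid unit for surface tension would be e.g. N/m.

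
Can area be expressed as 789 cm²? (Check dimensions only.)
Yes

area has SI base units: m^2
cm² reduces to the same SI base units, so it is a valid unit for area.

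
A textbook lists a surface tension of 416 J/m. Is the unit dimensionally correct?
No

surface tension has SI base units: kg / s^2
J/m does NOT reduce to kg / s^2; a valid unit for surface tension would be e.g. N/m.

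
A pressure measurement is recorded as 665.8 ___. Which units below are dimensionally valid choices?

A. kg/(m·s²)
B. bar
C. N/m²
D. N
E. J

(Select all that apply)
A, B, C

pressure has SI base units: kg / (m * s^2)

Checking each option against kg / (m * s^2):
  A. kg/(m·s²): ✓ matches
  B. bar: ✓ matches
  C. N/m²: ✓ matches
  D. N: ✗ does not match
  E. J: ✗ does not match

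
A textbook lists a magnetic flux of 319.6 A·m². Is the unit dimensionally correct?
No

magnetic flux has SI base units: kg * m^2 / (A * s^2)
A·m² does NOT reduce to kg * m^2 / (A * s^2); a valid unit for magnetic flux would be e.g. Wb.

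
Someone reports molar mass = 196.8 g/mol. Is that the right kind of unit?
Yes

molar mass has SI base units: kg / mol
g/mol reduces to the same SI base units, so it is a valid unit for molar mass.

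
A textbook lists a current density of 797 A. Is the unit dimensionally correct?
No

current density has SI base units: A / m^2
A does NOT reduce to A / m^2; a valid unit for current density would be e.g. A/m².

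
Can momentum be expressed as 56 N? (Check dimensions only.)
No

momentum has SI base units: kg * m / s
N does NOT reduce to kg * m / s; a valid unit for momentum would be e.g. kg·m/s.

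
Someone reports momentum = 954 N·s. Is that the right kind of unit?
Yes

momentum has SI base units: kg * m / s
N·s reduces to the same SI base units, so it is a valid unit for momentum.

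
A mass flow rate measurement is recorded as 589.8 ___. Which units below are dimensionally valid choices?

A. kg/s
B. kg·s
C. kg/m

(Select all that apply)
A

mass flow rate has SI base units: kg / s

Checking each option against kg / s:
  A. kg/s: ✓ matches
  B. kg·s: ✗ does not match
  C. kg/m: ✗ does not match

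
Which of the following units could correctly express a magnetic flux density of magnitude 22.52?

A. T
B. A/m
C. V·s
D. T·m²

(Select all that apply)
A

magnetic flux density has SI base units: kg / (A * s^2)

Checking each option against kg / (A * s^2):
  A. T: ✓ matches
  B. A/m: ✗ does not match
  C. V·s: ✗ does not match
  D. T·m²: ✗ does not match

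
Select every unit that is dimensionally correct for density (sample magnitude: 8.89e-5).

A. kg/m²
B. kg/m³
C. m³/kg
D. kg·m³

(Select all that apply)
B

density has SI base units: kg / m^3

Checking each option against kg / m^3:
  A. kg/m²: ✗ does not match
  B. kg/m³: ✓ matches
  C. m³/kg: ✗ does not match
  D. kg·m³: ✗ does not match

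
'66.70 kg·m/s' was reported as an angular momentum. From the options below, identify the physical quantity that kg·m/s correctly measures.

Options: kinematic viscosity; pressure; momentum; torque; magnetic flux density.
momentum

angular momentum should have units dimensionally equivalent to kg * m^2 / s (e.g. kg·m²/s).
The given unit 'kg·m/s' reduces to kg * m / s. Of the listed options, that is the dimensionality of momentum.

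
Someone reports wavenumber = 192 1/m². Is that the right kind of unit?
No

wavenumber has SI base units: 1 / m
1/m² does NOT reduce to 1 / m; a valid unit for wavenumber would be e.g. 1/m.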